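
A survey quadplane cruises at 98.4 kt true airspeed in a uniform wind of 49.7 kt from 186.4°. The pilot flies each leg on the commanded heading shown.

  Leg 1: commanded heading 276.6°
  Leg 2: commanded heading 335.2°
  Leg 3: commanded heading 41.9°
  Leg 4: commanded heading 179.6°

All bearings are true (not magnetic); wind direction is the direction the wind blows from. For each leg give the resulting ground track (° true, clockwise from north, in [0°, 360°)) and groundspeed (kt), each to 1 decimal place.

Leg 1: heading 276.6°; drift +26.8° → track 303.4°, groundspeed 110.4 kt
Leg 2: heading 335.2°; drift +10.4° → track 345.6°, groundspeed 143.2 kt
Leg 3: heading 41.9°; drift -11.7° → track 30.2°, groundspeed 141.8 kt
Leg 4: heading 179.6°; drift -6.8° → track 172.8°, groundspeed 49.4 kt

Leg 1: track=303.4°, groundspeed=110.4 kt
Leg 2: track=345.6°, groundspeed=143.2 kt
Leg 3: track=30.2°, groundspeed=141.8 kt
Leg 4: track=172.8°, groundspeed=49.4 kt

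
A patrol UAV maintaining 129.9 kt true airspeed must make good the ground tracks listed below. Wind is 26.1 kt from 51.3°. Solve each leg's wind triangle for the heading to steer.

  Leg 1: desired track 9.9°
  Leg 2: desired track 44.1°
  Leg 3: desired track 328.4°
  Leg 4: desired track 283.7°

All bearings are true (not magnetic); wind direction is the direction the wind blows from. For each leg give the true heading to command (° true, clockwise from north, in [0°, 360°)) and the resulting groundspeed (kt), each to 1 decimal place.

Leg 1: heading=17.5°, groundspeed=109.2 kt
Leg 2: heading=45.5°, groundspeed=104.0 kt
Leg 3: heading=339.9°, groundspeed=124.1 kt
Leg 4: heading=292.9°, groundspeed=144.2 kt

Leg 1: desired track 9.9°; wind correction +7.6° → command heading 17.5°, groundspeed 109.2 kt
Leg 2: desired track 44.1°; wind correction +1.4° → command heading 45.5°, groundspeed 104.0 kt
Leg 3: desired track 328.4°; wind correction +11.5° → command heading 339.9°, groundspeed 124.1 kt
Leg 4: desired track 283.7°; wind correction +9.2° → command heading 292.9°, groundspeed 144.2 kt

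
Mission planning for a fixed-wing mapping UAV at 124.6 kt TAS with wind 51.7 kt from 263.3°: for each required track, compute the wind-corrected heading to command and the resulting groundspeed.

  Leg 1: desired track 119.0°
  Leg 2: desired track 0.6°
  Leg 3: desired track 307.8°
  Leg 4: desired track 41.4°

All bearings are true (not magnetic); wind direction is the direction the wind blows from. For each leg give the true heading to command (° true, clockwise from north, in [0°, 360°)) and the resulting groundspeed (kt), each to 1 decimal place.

Leg 1: heading=133.0°, groundspeed=162.9 kt
Leg 2: heading=336.3°, groundspeed=120.1 kt
Leg 3: heading=290.9°, groundspeed=82.3 kt
Leg 4: heading=25.3°, groundspeed=158.2 kt

Leg 1: desired track 119.0°; wind correction +14.0° → command heading 133.0°, groundspeed 162.9 kt
Leg 2: desired track 0.6°; wind correction -24.3° → command heading 336.3°, groundspeed 120.1 kt
Leg 3: desired track 307.8°; wind correction -16.9° → command heading 290.9°, groundspeed 82.3 kt
Leg 4: desired track 41.4°; wind correction -16.1° → command heading 25.3°, groundspeed 158.2 kt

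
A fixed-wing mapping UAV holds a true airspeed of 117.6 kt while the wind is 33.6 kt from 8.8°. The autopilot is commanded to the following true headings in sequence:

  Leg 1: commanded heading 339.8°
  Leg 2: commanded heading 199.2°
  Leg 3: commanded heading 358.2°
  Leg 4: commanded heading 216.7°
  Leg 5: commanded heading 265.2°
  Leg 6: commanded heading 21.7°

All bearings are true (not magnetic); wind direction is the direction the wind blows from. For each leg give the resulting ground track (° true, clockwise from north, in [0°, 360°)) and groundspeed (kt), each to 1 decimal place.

Leg 1: heading 339.8°; drift -10.5° → track 329.3°, groundspeed 89.7 kt
Leg 2: heading 199.2°; drift -2.3° → track 196.9°, groundspeed 150.8 kt
Leg 3: heading 358.2°; drift -4.2° → track 354.0°, groundspeed 84.8 kt
Leg 4: heading 216.7°; drift -6.1° → track 210.6°, groundspeed 148.1 kt
Leg 5: heading 265.2°; drift -14.6° → track 250.6°, groundspeed 129.7 kt
Leg 6: heading 21.7°; drift +5.1° → track 26.8°, groundspeed 85.2 kt

Leg 1: track=329.3°, groundspeed=89.7 kt
Leg 2: track=196.9°, groundspeed=150.8 kt
Leg 3: track=354.0°, groundspeed=84.8 kt
Leg 4: track=210.6°, groundspeed=148.1 kt
Leg 5: track=250.6°, groundspeed=129.7 kt
Leg 6: track=26.8°, groundspeed=85.2 kt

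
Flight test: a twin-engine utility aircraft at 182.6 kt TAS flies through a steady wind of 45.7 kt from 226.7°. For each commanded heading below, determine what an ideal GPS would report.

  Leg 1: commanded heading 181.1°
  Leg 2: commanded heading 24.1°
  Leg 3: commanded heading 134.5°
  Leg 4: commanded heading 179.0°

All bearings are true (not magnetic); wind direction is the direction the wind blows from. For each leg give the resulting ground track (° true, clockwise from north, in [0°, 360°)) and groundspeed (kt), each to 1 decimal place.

Leg 1: heading 181.1°; drift -12.2° → track 168.9°, groundspeed 154.1 kt
Leg 2: heading 24.1°; drift +4.5° → track 28.6°, groundspeed 225.5 kt
Leg 3: heading 134.5°; drift -13.9° → track 120.6°, groundspeed 189.9 kt
Leg 4: heading 179.0°; drift -12.5° → track 166.5°, groundspeed 155.6 kt

Leg 1: track=168.9°, groundspeed=154.1 kt
Leg 2: track=28.6°, groundspeed=225.5 kt
Leg 3: track=120.6°, groundspeed=189.9 kt
Leg 4: track=166.5°, groundspeed=155.6 kt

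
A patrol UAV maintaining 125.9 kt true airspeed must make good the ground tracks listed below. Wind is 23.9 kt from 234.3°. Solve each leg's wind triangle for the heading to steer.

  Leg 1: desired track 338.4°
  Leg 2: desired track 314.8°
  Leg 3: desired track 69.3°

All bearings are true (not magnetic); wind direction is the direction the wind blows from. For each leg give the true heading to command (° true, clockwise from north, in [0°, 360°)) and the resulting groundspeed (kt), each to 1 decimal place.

Leg 1: desired track 338.4°; wind correction -10.6° → command heading 327.8°, groundspeed 129.6 kt
Leg 2: desired track 314.8°; wind correction -10.8° → command heading 304.0°, groundspeed 119.7 kt
Leg 3: desired track 69.3°; wind correction +2.8° → command heading 72.1°, groundspeed 148.8 kt

Leg 1: heading=327.8°, groundspeed=129.6 kt
Leg 2: heading=304.0°, groundspeed=119.7 kt
Leg 3: heading=72.1°, groundspeed=148.8 kt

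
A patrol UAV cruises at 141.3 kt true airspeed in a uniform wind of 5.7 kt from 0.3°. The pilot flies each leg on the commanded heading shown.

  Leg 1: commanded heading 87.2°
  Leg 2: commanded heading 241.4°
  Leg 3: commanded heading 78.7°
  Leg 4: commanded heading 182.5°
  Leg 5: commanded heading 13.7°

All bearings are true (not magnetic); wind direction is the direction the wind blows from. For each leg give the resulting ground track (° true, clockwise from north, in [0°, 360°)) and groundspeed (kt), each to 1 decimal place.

Leg 1: track=89.5°, groundspeed=141.1 kt
Leg 2: track=239.4°, groundspeed=144.1 kt
Leg 3: track=81.0°, groundspeed=140.3 kt
Leg 4: track=182.4°, groundspeed=147.0 kt
Leg 5: track=14.3°, groundspeed=135.8 kt

Leg 1: heading 87.2°; drift +2.3° → track 89.5°, groundspeed 141.1 kt
Leg 2: heading 241.4°; drift -2.0° → track 239.4°, groundspeed 144.1 kt
Leg 3: heading 78.7°; drift +2.3° → track 81.0°, groundspeed 140.3 kt
Leg 4: heading 182.5°; drift -0.1° → track 182.4°, groundspeed 147.0 kt
Leg 5: heading 13.7°; drift +0.6° → track 14.3°, groundspeed 135.8 kt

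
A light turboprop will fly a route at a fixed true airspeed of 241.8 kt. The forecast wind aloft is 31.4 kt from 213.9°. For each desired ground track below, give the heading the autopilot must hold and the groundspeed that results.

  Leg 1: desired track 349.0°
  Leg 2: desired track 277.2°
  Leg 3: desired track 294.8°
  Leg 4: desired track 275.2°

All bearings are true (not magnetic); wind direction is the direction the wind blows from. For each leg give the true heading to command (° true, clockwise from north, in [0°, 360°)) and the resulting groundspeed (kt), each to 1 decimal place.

Leg 1: desired track 349.0°; wind correction -5.3° → command heading 343.7°, groundspeed 263.0 kt
Leg 2: desired track 277.2°; wind correction -6.7° → command heading 270.5°, groundspeed 226.1 kt
Leg 3: desired track 294.8°; wind correction -7.4° → command heading 287.4°, groundspeed 234.8 kt
Leg 4: desired track 275.2°; wind correction -6.5° → command heading 268.7°, groundspeed 225.1 kt

Leg 1: heading=343.7°, groundspeed=263.0 kt
Leg 2: heading=270.5°, groundspeed=226.1 kt
Leg 3: heading=287.4°, groundspeed=234.8 kt
Leg 4: heading=268.7°, groundspeed=225.1 kt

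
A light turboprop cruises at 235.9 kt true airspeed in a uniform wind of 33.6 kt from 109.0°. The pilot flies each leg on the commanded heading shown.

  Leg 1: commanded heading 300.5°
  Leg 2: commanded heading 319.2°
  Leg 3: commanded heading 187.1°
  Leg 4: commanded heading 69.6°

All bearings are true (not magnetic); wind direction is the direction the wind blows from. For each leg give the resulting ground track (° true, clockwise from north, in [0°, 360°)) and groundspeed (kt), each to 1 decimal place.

Leg 1: heading 300.5°; drift -1.4° → track 299.1°, groundspeed 268.9 kt
Leg 2: heading 319.2°; drift -3.7° → track 315.5°, groundspeed 265.5 kt
Leg 3: heading 187.1°; drift +8.2° → track 195.3°, groundspeed 231.3 kt
Leg 4: heading 69.6°; drift -5.8° → track 63.8°, groundspeed 211.0 kt

Leg 1: track=299.1°, groundspeed=268.9 kt
Leg 2: track=315.5°, groundspeed=265.5 kt
Leg 3: track=195.3°, groundspeed=231.3 kt
Leg 4: track=63.8°, groundspeed=211.0 kt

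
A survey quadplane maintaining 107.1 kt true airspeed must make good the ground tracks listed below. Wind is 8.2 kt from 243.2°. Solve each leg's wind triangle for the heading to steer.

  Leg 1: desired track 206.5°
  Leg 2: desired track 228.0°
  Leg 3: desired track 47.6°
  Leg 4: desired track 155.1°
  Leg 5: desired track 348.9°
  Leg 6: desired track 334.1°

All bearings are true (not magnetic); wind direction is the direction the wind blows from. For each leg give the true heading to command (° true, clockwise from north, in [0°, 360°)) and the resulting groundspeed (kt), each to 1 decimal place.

Leg 1: heading=209.1°, groundspeed=100.4 kt
Leg 2: heading=229.2°, groundspeed=99.2 kt
Leg 3: heading=46.4°, groundspeed=115.0 kt
Leg 4: heading=159.5°, groundspeed=106.5 kt
Leg 5: heading=344.7°, groundspeed=109.0 kt
Leg 6: heading=329.7°, groundspeed=106.9 kt

Leg 1: desired track 206.5°; wind correction +2.6° → command heading 209.1°, groundspeed 100.4 kt
Leg 2: desired track 228.0°; wind correction +1.2° → command heading 229.2°, groundspeed 99.2 kt
Leg 3: desired track 47.6°; wind correction -1.2° → command heading 46.4°, groundspeed 115.0 kt
Leg 4: desired track 155.1°; wind correction +4.4° → command heading 159.5°, groundspeed 106.5 kt
Leg 5: desired track 348.9°; wind correction -4.2° → command heading 344.7°, groundspeed 109.0 kt
Leg 6: desired track 334.1°; wind correction -4.4° → command heading 329.7°, groundspeed 106.9 kt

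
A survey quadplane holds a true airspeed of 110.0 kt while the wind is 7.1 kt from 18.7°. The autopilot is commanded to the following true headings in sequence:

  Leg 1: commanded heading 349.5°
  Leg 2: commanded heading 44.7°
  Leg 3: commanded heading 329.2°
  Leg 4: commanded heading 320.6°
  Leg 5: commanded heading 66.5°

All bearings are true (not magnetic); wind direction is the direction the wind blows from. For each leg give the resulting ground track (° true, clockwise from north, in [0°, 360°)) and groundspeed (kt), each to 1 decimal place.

Leg 1: track=347.6°, groundspeed=103.9 kt
Leg 2: track=46.4°, groundspeed=103.7 kt
Leg 3: track=326.3°, groundspeed=105.5 kt
Leg 4: track=317.4°, groundspeed=106.4 kt
Leg 5: track=69.4°, groundspeed=105.4 kt

Leg 1: heading 349.5°; drift -1.9° → track 347.6°, groundspeed 103.9 kt
Leg 2: heading 44.7°; drift +1.7° → track 46.4°, groundspeed 103.7 kt
Leg 3: heading 329.2°; drift -2.9° → track 326.3°, groundspeed 105.5 kt
Leg 4: heading 320.6°; drift -3.2° → track 317.4°, groundspeed 106.4 kt
Leg 5: heading 66.5°; drift +2.9° → track 69.4°, groundspeed 105.4 kt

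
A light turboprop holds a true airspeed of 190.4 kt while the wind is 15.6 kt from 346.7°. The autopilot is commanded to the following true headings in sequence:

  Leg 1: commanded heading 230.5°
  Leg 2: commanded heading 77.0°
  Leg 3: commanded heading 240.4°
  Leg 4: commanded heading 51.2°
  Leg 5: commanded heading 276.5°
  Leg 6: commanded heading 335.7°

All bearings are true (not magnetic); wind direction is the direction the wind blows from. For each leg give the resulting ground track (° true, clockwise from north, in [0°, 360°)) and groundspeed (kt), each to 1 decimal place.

Leg 1: track=226.4°, groundspeed=197.8 kt
Leg 2: track=81.7°, groundspeed=191.1 kt
Leg 3: track=236.0°, groundspeed=195.4 kt
Leg 4: track=55.6°, groundspeed=184.2 kt
Leg 5: track=272.0°, groundspeed=185.7 kt
Leg 6: track=334.7°, groundspeed=175.1 kt

Leg 1: heading 230.5°; drift -4.1° → track 226.4°, groundspeed 197.8 kt
Leg 2: heading 77.0°; drift +4.7° → track 81.7°, groundspeed 191.1 kt
Leg 3: heading 240.4°; drift -4.4° → track 236.0°, groundspeed 195.4 kt
Leg 4: heading 51.2°; drift +4.4° → track 55.6°, groundspeed 184.2 kt
Leg 5: heading 276.5°; drift -4.5° → track 272.0°, groundspeed 185.7 kt
Leg 6: heading 335.7°; drift -1.0° → track 334.7°, groundspeed 175.1 kt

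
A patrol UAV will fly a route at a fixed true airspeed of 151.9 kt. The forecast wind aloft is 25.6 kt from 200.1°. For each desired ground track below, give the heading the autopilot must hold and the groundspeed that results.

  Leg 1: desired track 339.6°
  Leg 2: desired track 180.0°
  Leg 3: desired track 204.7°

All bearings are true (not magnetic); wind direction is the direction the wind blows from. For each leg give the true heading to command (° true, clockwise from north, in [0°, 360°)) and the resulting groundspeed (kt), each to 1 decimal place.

Leg 1: heading=333.3°, groundspeed=170.5 kt
Leg 2: heading=183.3°, groundspeed=127.6 kt
Leg 3: heading=203.9°, groundspeed=126.4 kt

Leg 1: desired track 339.6°; wind correction -6.3° → command heading 333.3°, groundspeed 170.5 kt
Leg 2: desired track 180.0°; wind correction +3.3° → command heading 183.3°, groundspeed 127.6 kt
Leg 3: desired track 204.7°; wind correction -0.8° → command heading 203.9°, groundspeed 126.4 kt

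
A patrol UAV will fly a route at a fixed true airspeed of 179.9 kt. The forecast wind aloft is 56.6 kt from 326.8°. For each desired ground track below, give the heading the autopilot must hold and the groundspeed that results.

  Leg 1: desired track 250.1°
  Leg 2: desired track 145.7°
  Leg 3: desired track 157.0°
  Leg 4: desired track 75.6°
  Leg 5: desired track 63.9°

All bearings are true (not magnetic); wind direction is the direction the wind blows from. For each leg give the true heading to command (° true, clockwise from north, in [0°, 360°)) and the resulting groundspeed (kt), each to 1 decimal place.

Leg 1: heading=267.9°, groundspeed=158.2 kt
Leg 2: heading=145.4°, groundspeed=236.5 kt
Leg 3: heading=160.2°, groundspeed=235.3 kt
Leg 4: heading=58.3°, groundspeed=190.0 kt
Leg 5: heading=45.7°, groundspeed=177.9 kt

Leg 1: desired track 250.1°; wind correction +17.8° → command heading 267.9°, groundspeed 158.2 kt
Leg 2: desired track 145.7°; wind correction -0.3° → command heading 145.4°, groundspeed 236.5 kt
Leg 3: desired track 157.0°; wind correction +3.2° → command heading 160.2°, groundspeed 235.3 kt
Leg 4: desired track 75.6°; wind correction -17.3° → command heading 58.3°, groundspeed 190.0 kt
Leg 5: desired track 63.9°; wind correction -18.2° → command heading 45.7°, groundspeed 177.9 kt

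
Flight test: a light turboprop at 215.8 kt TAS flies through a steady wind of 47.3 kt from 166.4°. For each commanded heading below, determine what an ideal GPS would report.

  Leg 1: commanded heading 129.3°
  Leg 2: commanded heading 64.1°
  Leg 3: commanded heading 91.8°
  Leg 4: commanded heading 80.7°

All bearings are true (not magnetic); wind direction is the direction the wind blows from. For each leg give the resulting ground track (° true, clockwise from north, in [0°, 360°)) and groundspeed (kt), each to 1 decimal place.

Leg 1: heading 129.3°; drift -9.1° → track 120.2°, groundspeed 180.3 kt
Leg 2: heading 64.1°; drift -11.6° → track 52.5°, groundspeed 230.6 kt
Leg 3: heading 91.8°; drift -12.6° → track 79.2°, groundspeed 208.3 kt
Leg 4: heading 80.7°; drift -12.5° → track 68.2°, groundspeed 217.4 kt

Leg 1: track=120.2°, groundspeed=180.3 kt
Leg 2: track=52.5°, groundspeed=230.6 kt
Leg 3: track=79.2°, groundspeed=208.3 kt
Leg 4: track=68.2°, groundspeed=217.4 kt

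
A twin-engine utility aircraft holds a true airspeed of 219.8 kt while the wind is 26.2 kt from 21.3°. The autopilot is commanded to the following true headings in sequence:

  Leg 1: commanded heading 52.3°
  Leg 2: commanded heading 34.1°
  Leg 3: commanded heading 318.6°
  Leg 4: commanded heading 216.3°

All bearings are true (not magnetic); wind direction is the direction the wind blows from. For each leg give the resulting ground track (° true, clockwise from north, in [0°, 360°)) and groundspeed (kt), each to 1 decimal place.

Leg 1: heading 52.3°; drift +3.9° → track 56.2°, groundspeed 197.8 kt
Leg 2: heading 34.1°; drift +1.7° → track 35.8°, groundspeed 194.3 kt
Leg 3: heading 318.6°; drift -6.4° → track 312.2°, groundspeed 209.1 kt
Leg 4: heading 216.3°; drift -1.6° → track 214.7°, groundspeed 245.2 kt

Leg 1: track=56.2°, groundspeed=197.8 kt
Leg 2: track=35.8°, groundspeed=194.3 kt
Leg 3: track=312.2°, groundspeed=209.1 kt
Leg 4: track=214.7°, groundspeed=245.2 kt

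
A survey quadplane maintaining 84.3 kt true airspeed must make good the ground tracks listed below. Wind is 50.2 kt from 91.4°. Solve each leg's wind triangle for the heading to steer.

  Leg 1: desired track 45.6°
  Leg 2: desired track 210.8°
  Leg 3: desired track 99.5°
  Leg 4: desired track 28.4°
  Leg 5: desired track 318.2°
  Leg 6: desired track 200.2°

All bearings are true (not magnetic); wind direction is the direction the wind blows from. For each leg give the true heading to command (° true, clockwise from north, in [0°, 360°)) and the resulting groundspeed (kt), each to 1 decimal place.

Leg 1: heading=70.9°, groundspeed=41.2 kt
Leg 2: heading=179.5°, groundspeed=96.7 kt
Leg 3: heading=94.7°, groundspeed=34.3 kt
Leg 4: heading=60.4°, groundspeed=48.7 kt
Leg 5: heading=343.9°, groundspeed=110.3 kt
Leg 6: heading=165.9°, groundspeed=85.8 kt

Leg 1: desired track 45.6°; wind correction +25.3° → command heading 70.9°, groundspeed 41.2 kt
Leg 2: desired track 210.8°; wind correction -31.3° → command heading 179.5°, groundspeed 96.7 kt
Leg 3: desired track 99.5°; wind correction -4.8° → command heading 94.7°, groundspeed 34.3 kt
Leg 4: desired track 28.4°; wind correction +32.0° → command heading 60.4°, groundspeed 48.7 kt
Leg 5: desired track 318.2°; wind correction +25.7° → command heading 343.9°, groundspeed 110.3 kt
Leg 6: desired track 200.2°; wind correction -34.3° → command heading 165.9°, groundspeed 85.8 kt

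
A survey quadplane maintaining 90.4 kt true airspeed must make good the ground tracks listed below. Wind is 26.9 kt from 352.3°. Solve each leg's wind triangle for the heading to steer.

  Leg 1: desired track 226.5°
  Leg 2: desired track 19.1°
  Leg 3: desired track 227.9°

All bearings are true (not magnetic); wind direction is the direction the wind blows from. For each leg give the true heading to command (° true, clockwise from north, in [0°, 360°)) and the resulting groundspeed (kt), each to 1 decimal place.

Leg 1: desired track 226.5°; wind correction +14.0° → command heading 240.5°, groundspeed 103.5 kt
Leg 2: desired track 19.1°; wind correction -7.7° → command heading 11.4°, groundspeed 65.6 kt
Leg 3: desired track 227.9°; wind correction +14.2° → command heading 242.1°, groundspeed 102.8 kt

Leg 1: heading=240.5°, groundspeed=103.5 kt
Leg 2: heading=11.4°, groundspeed=65.6 kt
Leg 3: heading=242.1°, groundspeed=102.8 kt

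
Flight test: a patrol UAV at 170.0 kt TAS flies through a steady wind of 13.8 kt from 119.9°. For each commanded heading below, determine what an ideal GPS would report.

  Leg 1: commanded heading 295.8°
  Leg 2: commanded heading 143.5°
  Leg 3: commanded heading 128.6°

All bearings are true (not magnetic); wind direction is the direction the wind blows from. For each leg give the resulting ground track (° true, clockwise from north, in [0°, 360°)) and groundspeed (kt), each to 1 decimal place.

Leg 1: heading 295.8°; drift +0.3° → track 296.1°, groundspeed 183.8 kt
Leg 2: heading 143.5°; drift +2.0° → track 145.5°, groundspeed 157.5 kt
Leg 3: heading 128.6°; drift +0.8° → track 129.4°, groundspeed 156.4 kt

Leg 1: track=296.1°, groundspeed=183.8 kt
Leg 2: track=145.5°, groundspeed=157.5 kt
Leg 3: track=129.4°, groundspeed=156.4 kt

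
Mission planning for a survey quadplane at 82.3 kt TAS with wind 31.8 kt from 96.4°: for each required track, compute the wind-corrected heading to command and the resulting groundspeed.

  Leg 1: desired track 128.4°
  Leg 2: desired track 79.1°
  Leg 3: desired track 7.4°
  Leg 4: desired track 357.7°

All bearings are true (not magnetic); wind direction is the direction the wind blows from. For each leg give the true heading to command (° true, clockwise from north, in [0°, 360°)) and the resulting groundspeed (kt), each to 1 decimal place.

Leg 1: desired track 128.4°; wind correction -11.8° → command heading 116.6°, groundspeed 53.6 kt
Leg 2: desired track 79.1°; wind correction +6.6° → command heading 85.7°, groundspeed 51.4 kt
Leg 3: desired track 7.4°; wind correction +22.7° → command heading 30.1°, groundspeed 75.4 kt
Leg 4: desired track 357.7°; wind correction +22.5° → command heading 20.2°, groundspeed 80.9 kt

Leg 1: heading=116.6°, groundspeed=53.6 kt
Leg 2: heading=85.7°, groundspeed=51.4 kt
Leg 3: heading=30.1°, groundspeed=75.4 kt
Leg 4: heading=20.2°, groundspeed=80.9 kt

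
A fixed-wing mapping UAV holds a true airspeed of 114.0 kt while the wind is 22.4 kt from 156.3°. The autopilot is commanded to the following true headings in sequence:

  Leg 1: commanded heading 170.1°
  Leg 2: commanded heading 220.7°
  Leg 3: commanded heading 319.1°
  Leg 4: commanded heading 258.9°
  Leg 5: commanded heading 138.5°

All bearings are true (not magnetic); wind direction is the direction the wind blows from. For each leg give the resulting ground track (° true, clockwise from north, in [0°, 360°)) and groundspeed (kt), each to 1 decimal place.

Leg 1: track=173.4°, groundspeed=92.4 kt
Leg 2: track=231.7°, groundspeed=106.3 kt
Leg 3: track=321.9°, groundspeed=135.6 kt
Leg 4: track=269.3°, groundspeed=120.9 kt
Leg 5: track=134.3°, groundspeed=92.9 kt

Leg 1: heading 170.1°; drift +3.3° → track 173.4°, groundspeed 92.4 kt
Leg 2: heading 220.7°; drift +11.0° → track 231.7°, groundspeed 106.3 kt
Leg 3: heading 319.1°; drift +2.8° → track 321.9°, groundspeed 135.6 kt
Leg 4: heading 258.9°; drift +10.4° → track 269.3°, groundspeed 120.9 kt
Leg 5: heading 138.5°; drift -4.2° → track 134.3°, groundspeed 92.9 kt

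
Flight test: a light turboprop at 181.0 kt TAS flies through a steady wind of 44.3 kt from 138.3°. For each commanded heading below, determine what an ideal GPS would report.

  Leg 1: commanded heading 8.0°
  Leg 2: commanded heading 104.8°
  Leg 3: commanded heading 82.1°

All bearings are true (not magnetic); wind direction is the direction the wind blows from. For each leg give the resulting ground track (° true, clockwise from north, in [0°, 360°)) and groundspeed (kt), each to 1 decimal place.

Leg 1: track=358.8°, groundspeed=212.4 kt
Leg 2: track=95.2°, groundspeed=146.1 kt
Leg 3: track=68.9°, groundspeed=160.6 kt

Leg 1: heading 8.0°; drift -9.2° → track 358.8°, groundspeed 212.4 kt
Leg 2: heading 104.8°; drift -9.6° → track 95.2°, groundspeed 146.1 kt
Leg 3: heading 82.1°; drift -13.2° → track 68.9°, groundspeed 160.6 kt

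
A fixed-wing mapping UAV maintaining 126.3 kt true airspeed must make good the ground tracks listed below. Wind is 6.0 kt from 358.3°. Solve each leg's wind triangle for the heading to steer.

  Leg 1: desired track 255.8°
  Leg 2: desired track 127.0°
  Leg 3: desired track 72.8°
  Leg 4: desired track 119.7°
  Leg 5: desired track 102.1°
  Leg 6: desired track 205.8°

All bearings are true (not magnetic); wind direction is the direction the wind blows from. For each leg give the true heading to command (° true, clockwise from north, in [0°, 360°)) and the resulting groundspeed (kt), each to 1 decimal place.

Leg 1: desired track 255.8°; wind correction +2.7° → command heading 258.5°, groundspeed 127.5 kt
Leg 2: desired track 127.0°; wind correction -2.1° → command heading 124.9°, groundspeed 130.0 kt
Leg 3: desired track 72.8°; wind correction -2.6° → command heading 70.2°, groundspeed 124.6 kt
Leg 4: desired track 119.7°; wind correction -2.3° → command heading 117.4°, groundspeed 129.3 kt
Leg 5: desired track 102.1°; wind correction -2.6° → command heading 99.5°, groundspeed 127.6 kt
Leg 6: desired track 205.8°; wind correction +1.3° → command heading 207.1°, groundspeed 131.6 kt

Leg 1: heading=258.5°, groundspeed=127.5 kt
Leg 2: heading=124.9°, groundspeed=130.0 kt
Leg 3: heading=70.2°, groundspeed=124.6 kt
Leg 4: heading=117.4°, groundspeed=129.3 kt
Leg 5: heading=99.5°, groundspeed=127.6 kt
Leg 6: heading=207.1°, groundspeed=131.6 kt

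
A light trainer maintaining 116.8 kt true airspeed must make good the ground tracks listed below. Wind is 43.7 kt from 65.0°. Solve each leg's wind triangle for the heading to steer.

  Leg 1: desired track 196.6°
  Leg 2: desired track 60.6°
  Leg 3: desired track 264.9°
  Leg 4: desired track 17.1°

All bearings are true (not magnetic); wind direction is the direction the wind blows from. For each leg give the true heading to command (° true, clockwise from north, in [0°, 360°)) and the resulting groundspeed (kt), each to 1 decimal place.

Leg 1: heading=180.4°, groundspeed=141.1 kt
Leg 2: heading=62.2°, groundspeed=73.2 kt
Leg 3: heading=272.2°, groundspeed=156.9 kt
Leg 4: heading=33.2°, groundspeed=82.9 kt

Leg 1: desired track 196.6°; wind correction -16.2° → command heading 180.4°, groundspeed 141.1 kt
Leg 2: desired track 60.6°; wind correction +1.6° → command heading 62.2°, groundspeed 73.2 kt
Leg 3: desired track 264.9°; wind correction +7.3° → command heading 272.2°, groundspeed 156.9 kt
Leg 4: desired track 17.1°; wind correction +16.1° → command heading 33.2°, groundspeed 82.9 kt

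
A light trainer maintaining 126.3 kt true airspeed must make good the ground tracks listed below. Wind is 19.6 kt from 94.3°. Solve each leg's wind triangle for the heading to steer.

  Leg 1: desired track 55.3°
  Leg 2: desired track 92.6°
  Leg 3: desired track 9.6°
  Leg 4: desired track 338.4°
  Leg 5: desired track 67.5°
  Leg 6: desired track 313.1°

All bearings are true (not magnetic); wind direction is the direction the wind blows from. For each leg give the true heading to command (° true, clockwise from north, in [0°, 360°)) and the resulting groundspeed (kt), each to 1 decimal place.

Leg 1: desired track 55.3°; wind correction +5.6° → command heading 60.9°, groundspeed 110.5 kt
Leg 2: desired track 92.6°; wind correction +0.3° → command heading 92.9°, groundspeed 106.7 kt
Leg 3: desired track 9.6°; wind correction +8.9° → command heading 18.5°, groundspeed 123.0 kt
Leg 4: desired track 338.4°; wind correction +8.0° → command heading 346.4°, groundspeed 133.6 kt
Leg 5: desired track 67.5°; wind correction +4.0° → command heading 71.5°, groundspeed 108.5 kt
Leg 6: desired track 313.1°; wind correction +5.6° → command heading 318.7°, groundspeed 141.0 kt

Leg 1: heading=60.9°, groundspeed=110.5 kt
Leg 2: heading=92.9°, groundspeed=106.7 kt
Leg 3: heading=18.5°, groundspeed=123.0 kt
Leg 4: heading=346.4°, groundspeed=133.6 kt
Leg 5: heading=71.5°, groundspeed=108.5 kt
Leg 6: heading=318.7°, groundspeed=141.0 kt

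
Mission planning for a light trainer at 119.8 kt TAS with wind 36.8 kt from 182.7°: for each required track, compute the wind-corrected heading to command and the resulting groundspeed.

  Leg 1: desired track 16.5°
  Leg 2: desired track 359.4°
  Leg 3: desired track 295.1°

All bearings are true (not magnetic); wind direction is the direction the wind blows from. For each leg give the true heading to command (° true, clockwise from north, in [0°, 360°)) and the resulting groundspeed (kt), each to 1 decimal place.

Leg 1: desired track 16.5°; wind correction +4.2° → command heading 20.7°, groundspeed 155.2 kt
Leg 2: desired track 359.4°; wind correction -1.0° → command heading 358.4°, groundspeed 156.5 kt
Leg 3: desired track 295.1°; wind correction -16.5° → command heading 278.6°, groundspeed 128.9 kt

Leg 1: heading=20.7°, groundspeed=155.2 kt
Leg 2: heading=358.4°, groundspeed=156.5 kt
Leg 3: heading=278.6°, groundspeed=128.9 kt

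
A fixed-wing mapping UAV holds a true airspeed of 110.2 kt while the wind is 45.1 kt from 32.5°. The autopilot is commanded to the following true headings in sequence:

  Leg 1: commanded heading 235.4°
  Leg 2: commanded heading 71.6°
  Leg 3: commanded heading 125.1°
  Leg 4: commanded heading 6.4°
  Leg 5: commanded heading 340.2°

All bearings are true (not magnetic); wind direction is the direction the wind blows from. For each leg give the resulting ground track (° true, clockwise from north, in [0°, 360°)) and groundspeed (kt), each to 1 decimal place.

Leg 1: heading 235.4°; drift -6.6° → track 228.8°, groundspeed 152.8 kt
Leg 2: heading 71.6°; drift +20.7° → track 92.3°, groundspeed 80.4 kt
Leg 3: heading 125.1°; drift +21.9° → track 147.0°, groundspeed 121.0 kt
Leg 4: heading 6.4°; drift -15.9° → track 350.5°, groundspeed 72.5 kt
Leg 5: heading 340.2°; drift -23.4° → track 316.8°, groundspeed 90.0 kt

Leg 1: track=228.8°, groundspeed=152.8 kt
Leg 2: track=92.3°, groundspeed=80.4 kt
Leg 3: track=147.0°, groundspeed=121.0 kt
Leg 4: track=350.5°, groundspeed=72.5 kt
Leg 5: track=316.8°, groundspeed=90.0 kt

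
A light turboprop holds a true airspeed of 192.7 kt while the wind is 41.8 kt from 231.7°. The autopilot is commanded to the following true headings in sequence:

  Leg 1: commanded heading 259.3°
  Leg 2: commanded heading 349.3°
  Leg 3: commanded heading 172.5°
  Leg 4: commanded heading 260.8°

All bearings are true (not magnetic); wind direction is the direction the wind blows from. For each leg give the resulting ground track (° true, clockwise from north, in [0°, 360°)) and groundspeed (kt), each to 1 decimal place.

Leg 1: track=266.4°, groundspeed=156.9 kt
Leg 2: track=359.2°, groundspeed=215.3 kt
Leg 3: track=160.7°, groundspeed=175.0 kt
Leg 4: track=268.2°, groundspeed=157.5 kt

Leg 1: heading 259.3°; drift +7.1° → track 266.4°, groundspeed 156.9 kt
Leg 2: heading 349.3°; drift +9.9° → track 359.2°, groundspeed 215.3 kt
Leg 3: heading 172.5°; drift -11.8° → track 160.7°, groundspeed 175.0 kt
Leg 4: heading 260.8°; drift +7.4° → track 268.2°, groundspeed 157.5 kt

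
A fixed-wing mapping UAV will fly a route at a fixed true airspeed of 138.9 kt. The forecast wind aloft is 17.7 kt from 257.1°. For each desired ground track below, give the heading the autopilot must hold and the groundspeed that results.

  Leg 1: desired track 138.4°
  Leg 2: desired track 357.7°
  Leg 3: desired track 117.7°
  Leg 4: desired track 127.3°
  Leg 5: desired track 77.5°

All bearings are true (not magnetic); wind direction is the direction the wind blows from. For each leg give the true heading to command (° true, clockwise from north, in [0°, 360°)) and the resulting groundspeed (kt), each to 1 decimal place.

Leg 1: desired track 138.4°; wind correction +6.4° → command heading 144.8°, groundspeed 146.5 kt
Leg 2: desired track 357.7°; wind correction -7.2° → command heading 350.5°, groundspeed 141.1 kt
Leg 3: desired track 117.7°; wind correction +4.8° → command heading 122.5°, groundspeed 151.9 kt
Leg 4: desired track 127.3°; wind correction +5.6° → command heading 132.9°, groundspeed 149.6 kt
Leg 5: desired track 77.5°; wind correction +0.1° → command heading 77.6°, groundspeed 156.6 kt

Leg 1: heading=144.8°, groundspeed=146.5 kt
Leg 2: heading=350.5°, groundspeed=141.1 kt
Leg 3: heading=122.5°, groundspeed=151.9 kt
Leg 4: heading=132.9°, groundspeed=149.6 kt
Leg 5: heading=77.6°, groundspeed=156.6 kt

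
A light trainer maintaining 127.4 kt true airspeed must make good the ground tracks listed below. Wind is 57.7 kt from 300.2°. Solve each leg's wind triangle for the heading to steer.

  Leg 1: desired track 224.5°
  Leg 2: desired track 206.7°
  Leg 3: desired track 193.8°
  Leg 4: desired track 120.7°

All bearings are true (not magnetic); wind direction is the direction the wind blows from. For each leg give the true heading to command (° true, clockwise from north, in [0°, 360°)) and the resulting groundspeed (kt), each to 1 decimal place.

Leg 1: desired track 224.5°; wind correction +26.0° → command heading 250.5°, groundspeed 100.2 kt
Leg 2: desired track 206.7°; wind correction +26.9° → command heading 233.6°, groundspeed 117.2 kt
Leg 3: desired track 193.8°; wind correction +25.8° → command heading 219.6°, groundspeed 131.0 kt
Leg 4: desired track 120.7°; wind correction +0.2° → command heading 120.9°, groundspeed 185.1 kt

Leg 1: heading=250.5°, groundspeed=100.2 kt
Leg 2: heading=233.6°, groundspeed=117.2 kt
Leg 3: heading=219.6°, groundspeed=131.0 kt
Leg 4: heading=120.9°, groundspeed=185.1 kt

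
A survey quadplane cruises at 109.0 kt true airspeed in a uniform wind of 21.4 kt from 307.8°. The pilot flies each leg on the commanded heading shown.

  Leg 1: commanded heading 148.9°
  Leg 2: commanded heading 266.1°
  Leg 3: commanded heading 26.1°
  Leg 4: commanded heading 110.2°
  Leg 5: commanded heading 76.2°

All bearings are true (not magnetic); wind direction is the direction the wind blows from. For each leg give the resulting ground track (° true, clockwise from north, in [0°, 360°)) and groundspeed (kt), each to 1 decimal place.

Leg 1: heading 148.9°; drift -3.4° → track 145.5°, groundspeed 129.2 kt
Leg 2: heading 266.1°; drift -8.7° → track 257.4°, groundspeed 94.1 kt
Leg 3: heading 26.1°; drift +11.3° → track 37.4°, groundspeed 106.7 kt
Leg 4: heading 110.2°; drift +2.9° → track 113.1°, groundspeed 129.6 kt
Leg 5: heading 76.2°; drift +7.8° → track 84.0°, groundspeed 123.4 kt

Leg 1: track=145.5°, groundspeed=129.2 kt
Leg 2: track=257.4°, groundspeed=94.1 kt
Leg 3: track=37.4°, groundspeed=106.7 kt
Leg 4: track=113.1°, groundspeed=129.6 kt
Leg 5: track=84.0°, groundspeed=123.4 kt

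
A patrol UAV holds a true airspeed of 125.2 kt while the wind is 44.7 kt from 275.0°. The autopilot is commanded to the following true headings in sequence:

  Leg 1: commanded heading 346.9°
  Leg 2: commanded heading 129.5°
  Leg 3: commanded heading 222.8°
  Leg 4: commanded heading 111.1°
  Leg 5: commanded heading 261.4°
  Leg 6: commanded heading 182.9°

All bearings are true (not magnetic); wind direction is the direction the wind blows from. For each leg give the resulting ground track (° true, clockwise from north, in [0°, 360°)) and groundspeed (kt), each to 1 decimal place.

Leg 1: heading 346.9°; drift +20.9° → track 7.8°, groundspeed 119.1 kt
Leg 2: heading 129.5°; drift -8.9° → track 120.6°, groundspeed 164.0 kt
Leg 3: heading 222.8°; drift -19.9° → track 202.9°, groundspeed 104.0 kt
Leg 4: heading 111.1°; drift -4.2° → track 106.9°, groundspeed 168.6 kt
Leg 5: heading 261.4°; drift -7.3° → track 254.1°, groundspeed 82.4 kt
Leg 6: heading 182.9°; drift -19.4° → track 163.5°, groundspeed 134.5 kt

Leg 1: track=7.8°, groundspeed=119.1 kt
Leg 2: track=120.6°, groundspeed=164.0 kt
Leg 3: track=202.9°, groundspeed=104.0 kt
Leg 4: track=106.9°, groundspeed=168.6 kt
Leg 5: track=254.1°, groundspeed=82.4 kt
Leg 6: track=163.5°, groundspeed=134.5 kt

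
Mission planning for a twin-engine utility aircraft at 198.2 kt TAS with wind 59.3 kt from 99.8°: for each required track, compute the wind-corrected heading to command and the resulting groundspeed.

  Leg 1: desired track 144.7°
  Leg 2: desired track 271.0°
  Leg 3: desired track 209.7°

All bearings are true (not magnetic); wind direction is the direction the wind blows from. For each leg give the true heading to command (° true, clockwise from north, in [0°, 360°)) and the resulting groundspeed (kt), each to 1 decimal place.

Leg 1: heading=132.5°, groundspeed=151.7 kt
Leg 2: heading=268.4°, groundspeed=256.6 kt
Leg 3: heading=193.4°, groundspeed=210.4 kt

Leg 1: desired track 144.7°; wind correction -12.2° → command heading 132.5°, groundspeed 151.7 kt
Leg 2: desired track 271.0°; wind correction -2.6° → command heading 268.4°, groundspeed 256.6 kt
Leg 3: desired track 209.7°; wind correction -16.3° → command heading 193.4°, groundspeed 210.4 kt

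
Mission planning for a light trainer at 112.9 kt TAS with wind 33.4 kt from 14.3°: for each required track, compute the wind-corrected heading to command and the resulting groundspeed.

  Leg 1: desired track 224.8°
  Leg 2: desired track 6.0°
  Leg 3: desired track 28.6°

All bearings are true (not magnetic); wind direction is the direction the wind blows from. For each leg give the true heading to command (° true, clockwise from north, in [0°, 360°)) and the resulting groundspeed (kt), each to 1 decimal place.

Leg 1: heading=233.4°, groundspeed=140.4 kt
Leg 2: heading=8.4°, groundspeed=79.7 kt
Leg 3: heading=24.4°, groundspeed=80.2 kt

Leg 1: desired track 224.8°; wind correction +8.6° → command heading 233.4°, groundspeed 140.4 kt
Leg 2: desired track 6.0°; wind correction +2.4° → command heading 8.4°, groundspeed 79.7 kt
Leg 3: desired track 28.6°; wind correction -4.2° → command heading 24.4°, groundspeed 80.2 kt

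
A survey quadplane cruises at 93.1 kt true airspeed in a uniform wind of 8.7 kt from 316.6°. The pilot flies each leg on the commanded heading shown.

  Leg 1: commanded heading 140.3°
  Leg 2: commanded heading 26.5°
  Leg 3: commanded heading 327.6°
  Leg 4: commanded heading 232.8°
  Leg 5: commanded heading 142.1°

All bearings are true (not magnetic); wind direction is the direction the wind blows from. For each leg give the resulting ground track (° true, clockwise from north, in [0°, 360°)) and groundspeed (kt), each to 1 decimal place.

Leg 1: heading 140.3°; drift -0.3° → track 140.0°, groundspeed 101.8 kt
Leg 2: heading 26.5°; drift +5.2° → track 31.7°, groundspeed 90.5 kt
Leg 3: heading 327.6°; drift +1.1° → track 328.7°, groundspeed 84.6 kt
Leg 4: heading 232.8°; drift -5.4° → track 227.4°, groundspeed 92.6 kt
Leg 5: heading 142.1°; drift -0.5° → track 141.6°, groundspeed 101.8 kt

Leg 1: track=140.0°, groundspeed=101.8 kt
Leg 2: track=31.7°, groundspeed=90.5 kt
Leg 3: track=328.7°, groundspeed=84.6 kt
Leg 4: track=227.4°, groundspeed=92.6 kt
Leg 5: track=141.6°, groundspeed=101.8 kt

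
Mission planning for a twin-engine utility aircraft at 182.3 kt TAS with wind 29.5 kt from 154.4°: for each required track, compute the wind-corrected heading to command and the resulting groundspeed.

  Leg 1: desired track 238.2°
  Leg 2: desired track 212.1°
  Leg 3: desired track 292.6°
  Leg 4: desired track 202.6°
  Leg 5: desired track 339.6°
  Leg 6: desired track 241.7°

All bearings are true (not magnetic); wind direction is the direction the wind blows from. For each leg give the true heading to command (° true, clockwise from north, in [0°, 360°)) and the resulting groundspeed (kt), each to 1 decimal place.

Leg 1: desired track 238.2°; wind correction -9.3° → command heading 228.9°, groundspeed 176.7 kt
Leg 2: desired track 212.1°; wind correction -7.9° → command heading 204.2°, groundspeed 164.8 kt
Leg 3: desired track 292.6°; wind correction -6.2° → command heading 286.4°, groundspeed 203.2 kt
Leg 4: desired track 202.6°; wind correction -6.9° → command heading 195.7°, groundspeed 161.3 kt
Leg 5: desired track 339.6°; wind correction +0.8° → command heading 340.4°, groundspeed 211.7 kt
Leg 6: desired track 241.7°; wind correction -9.3° → command heading 232.4°, groundspeed 178.5 kt

Leg 1: heading=228.9°, groundspeed=176.7 kt
Leg 2: heading=204.2°, groundspeed=164.8 kt
Leg 3: heading=286.4°, groundspeed=203.2 kt
Leg 4: heading=195.7°, groundspeed=161.3 kt
Leg 5: heading=340.4°, groundspeed=211.7 kt
Leg 6: heading=232.4°, groundspeed=178.5 kt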